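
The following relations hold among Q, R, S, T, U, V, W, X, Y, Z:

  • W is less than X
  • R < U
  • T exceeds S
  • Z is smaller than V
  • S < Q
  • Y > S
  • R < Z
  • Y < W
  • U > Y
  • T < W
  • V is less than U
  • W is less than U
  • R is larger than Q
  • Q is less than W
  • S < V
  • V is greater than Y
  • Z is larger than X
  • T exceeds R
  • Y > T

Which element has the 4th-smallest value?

The consecutive relations fix a unique order: S < Q < R < T < Y < W < X < Z < V < U.
Counting 4 from the smallest end gives T.

T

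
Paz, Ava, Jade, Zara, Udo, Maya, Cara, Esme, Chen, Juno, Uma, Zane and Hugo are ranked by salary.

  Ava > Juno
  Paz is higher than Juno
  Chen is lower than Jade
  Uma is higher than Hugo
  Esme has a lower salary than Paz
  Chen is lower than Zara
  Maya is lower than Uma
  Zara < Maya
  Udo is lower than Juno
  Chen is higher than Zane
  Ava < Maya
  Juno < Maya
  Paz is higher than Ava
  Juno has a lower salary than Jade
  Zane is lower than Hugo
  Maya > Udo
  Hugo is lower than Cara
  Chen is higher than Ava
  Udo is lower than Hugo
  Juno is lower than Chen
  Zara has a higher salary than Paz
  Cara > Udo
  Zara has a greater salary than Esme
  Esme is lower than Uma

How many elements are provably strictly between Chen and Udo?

2

Chaining upward from Udo reaches: Juno, Ava, Hugo, Cara, Paz, Zara, Jade, Maya, Uma.
Chaining downward from Chen reaches: Juno, Zane, Ava.
Strictly between Udo and Chen are those in both lists: Juno, Ava — 2 elements.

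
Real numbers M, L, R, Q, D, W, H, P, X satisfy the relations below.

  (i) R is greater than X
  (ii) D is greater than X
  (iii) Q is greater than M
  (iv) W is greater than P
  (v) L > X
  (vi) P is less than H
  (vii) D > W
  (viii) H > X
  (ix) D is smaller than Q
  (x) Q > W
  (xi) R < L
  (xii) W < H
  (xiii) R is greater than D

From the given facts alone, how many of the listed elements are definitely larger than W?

From W the given relations immediately reach D, H, Q.
From those, R — 4 in total.
From those, L — 5 in total.
No other element is forced above W by the given relations, so the count is 5.

5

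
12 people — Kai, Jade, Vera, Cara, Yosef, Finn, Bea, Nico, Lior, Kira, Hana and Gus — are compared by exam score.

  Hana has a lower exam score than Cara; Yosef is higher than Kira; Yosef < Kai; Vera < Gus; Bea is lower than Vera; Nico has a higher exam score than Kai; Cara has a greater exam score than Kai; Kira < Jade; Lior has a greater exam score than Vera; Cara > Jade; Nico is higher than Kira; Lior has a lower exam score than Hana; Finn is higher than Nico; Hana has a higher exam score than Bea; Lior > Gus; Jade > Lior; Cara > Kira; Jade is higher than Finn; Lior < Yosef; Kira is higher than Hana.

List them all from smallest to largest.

Nothing is placed below Bea, so it is least; from there Bea < Vera; Vera < Gus; Gus < Lior; Lior < Hana; Hana < Kira; Kira < Yosef; Yosef < Kai; Kai < Nico; Nico < Finn; Finn < Jade; Jade < Cara, each given directly.

Bea < Vera < Gus < Lior < Hana < Kira < Yosef < Kai < Nico < Finn < Jade < Cara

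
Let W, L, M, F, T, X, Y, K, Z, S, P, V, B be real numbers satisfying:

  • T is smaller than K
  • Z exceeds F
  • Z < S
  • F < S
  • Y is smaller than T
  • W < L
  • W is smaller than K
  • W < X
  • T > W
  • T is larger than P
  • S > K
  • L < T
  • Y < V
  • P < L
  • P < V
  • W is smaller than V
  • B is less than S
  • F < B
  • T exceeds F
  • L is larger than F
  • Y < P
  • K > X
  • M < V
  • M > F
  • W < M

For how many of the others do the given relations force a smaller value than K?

7

The elements the relations force below K are F, W, Y, P, L, X, T — no chain reaches any other.
That is 7.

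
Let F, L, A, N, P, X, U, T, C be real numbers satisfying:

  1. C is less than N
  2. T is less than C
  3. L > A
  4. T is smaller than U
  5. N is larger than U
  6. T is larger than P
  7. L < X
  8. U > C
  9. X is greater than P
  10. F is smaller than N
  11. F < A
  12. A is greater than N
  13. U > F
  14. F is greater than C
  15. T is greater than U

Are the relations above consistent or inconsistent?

inconsistent

Chaining the given relations yields T < C < F < U, so T < U. But one relation states U < T. These cannot both hold.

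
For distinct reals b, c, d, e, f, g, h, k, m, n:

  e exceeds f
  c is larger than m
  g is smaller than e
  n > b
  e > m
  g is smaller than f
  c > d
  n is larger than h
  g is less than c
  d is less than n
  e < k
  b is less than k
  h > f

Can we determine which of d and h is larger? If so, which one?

Following every chain through d: above d we get c, n.
h is not reached, and no chain runs the other way from h to d.
So the given relations leave the order of d and h undetermined.

undetermined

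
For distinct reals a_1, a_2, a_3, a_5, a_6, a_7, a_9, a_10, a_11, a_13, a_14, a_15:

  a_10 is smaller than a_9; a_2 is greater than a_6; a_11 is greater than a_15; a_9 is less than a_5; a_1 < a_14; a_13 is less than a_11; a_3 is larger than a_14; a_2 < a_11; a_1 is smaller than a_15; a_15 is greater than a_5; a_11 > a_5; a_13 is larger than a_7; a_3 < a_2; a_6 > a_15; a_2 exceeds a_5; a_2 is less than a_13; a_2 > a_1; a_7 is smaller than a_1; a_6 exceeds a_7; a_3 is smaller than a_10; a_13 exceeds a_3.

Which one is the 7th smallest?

Chaining the given pairs: a_7 < a_1 < a_14 < a_3 < a_10 < a_9 < a_5 < a_15 < a_6 < a_2 < a_13 < a_11.
The 7th smallest is a_5.

a_5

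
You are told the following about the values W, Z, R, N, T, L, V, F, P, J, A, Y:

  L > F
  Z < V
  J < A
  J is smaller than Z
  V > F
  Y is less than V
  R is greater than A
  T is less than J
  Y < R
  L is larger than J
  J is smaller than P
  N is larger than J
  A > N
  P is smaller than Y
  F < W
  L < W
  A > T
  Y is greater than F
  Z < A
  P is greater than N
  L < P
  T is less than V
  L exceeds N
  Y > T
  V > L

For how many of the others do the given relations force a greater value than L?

From L the given relations immediately reach P, W, V.
From those, Y — 4 in total.
From those, R — 5 in total.
No other element is forced above L by the given relations, so the count is 5.

5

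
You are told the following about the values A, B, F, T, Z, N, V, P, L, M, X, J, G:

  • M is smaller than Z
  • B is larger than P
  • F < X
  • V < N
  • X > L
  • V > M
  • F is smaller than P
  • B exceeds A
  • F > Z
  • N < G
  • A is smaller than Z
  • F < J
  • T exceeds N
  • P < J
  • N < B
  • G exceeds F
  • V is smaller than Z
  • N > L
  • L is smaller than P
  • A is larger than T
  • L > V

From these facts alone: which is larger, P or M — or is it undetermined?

The relevant relations are M < V; V < L; L < N; N < T; T < A; A < Z; Z < F; F < P.
Chaining these gives M < V < L < N < T < A < Z < F < P.
So P is larger.

P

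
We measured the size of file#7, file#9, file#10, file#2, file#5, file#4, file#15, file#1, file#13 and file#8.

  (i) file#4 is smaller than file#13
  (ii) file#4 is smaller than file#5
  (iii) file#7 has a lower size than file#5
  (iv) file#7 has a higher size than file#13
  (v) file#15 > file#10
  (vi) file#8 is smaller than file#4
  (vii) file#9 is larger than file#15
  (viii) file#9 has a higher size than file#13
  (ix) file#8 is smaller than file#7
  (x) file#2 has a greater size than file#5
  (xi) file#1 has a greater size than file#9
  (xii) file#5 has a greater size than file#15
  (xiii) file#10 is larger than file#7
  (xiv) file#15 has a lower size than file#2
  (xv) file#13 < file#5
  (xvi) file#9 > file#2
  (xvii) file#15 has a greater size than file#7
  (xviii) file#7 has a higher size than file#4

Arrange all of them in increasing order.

Each adjacent pair is fixed by a given relation: file#8 < file#4; file#4 < file#13; file#13 < file#7; file#7 < file#10; file#10 < file#15; file#15 < file#5; file#5 < file#2; file#2 < file#9; file#9 < file#1. Chaining them end to end gives the full order.

file#8 < file#4 < file#13 < file#7 < file#10 < file#15 < file#5 < file#2 < file#9 < file#1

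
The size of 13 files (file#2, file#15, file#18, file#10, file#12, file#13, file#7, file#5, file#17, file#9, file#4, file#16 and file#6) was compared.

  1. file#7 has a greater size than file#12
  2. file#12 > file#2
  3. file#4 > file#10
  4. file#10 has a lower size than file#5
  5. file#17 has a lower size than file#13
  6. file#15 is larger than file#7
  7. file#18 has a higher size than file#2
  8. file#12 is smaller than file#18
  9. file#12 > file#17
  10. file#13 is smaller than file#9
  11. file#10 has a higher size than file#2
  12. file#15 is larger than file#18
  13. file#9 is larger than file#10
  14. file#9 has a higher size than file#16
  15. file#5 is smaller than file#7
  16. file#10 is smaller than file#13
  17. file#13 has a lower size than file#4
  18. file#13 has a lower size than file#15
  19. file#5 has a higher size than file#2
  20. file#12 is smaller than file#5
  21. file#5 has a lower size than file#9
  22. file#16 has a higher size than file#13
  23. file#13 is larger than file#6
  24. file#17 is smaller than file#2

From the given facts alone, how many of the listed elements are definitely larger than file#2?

Directly above file#2: file#10, file#12, file#18, file#5.
One step further: file#13, file#7, file#9, file#15, file#4 (9 so far).
One step further: file#16 (10 so far).
No other element is forced above file#2 by the given relations, so the count is 10.

10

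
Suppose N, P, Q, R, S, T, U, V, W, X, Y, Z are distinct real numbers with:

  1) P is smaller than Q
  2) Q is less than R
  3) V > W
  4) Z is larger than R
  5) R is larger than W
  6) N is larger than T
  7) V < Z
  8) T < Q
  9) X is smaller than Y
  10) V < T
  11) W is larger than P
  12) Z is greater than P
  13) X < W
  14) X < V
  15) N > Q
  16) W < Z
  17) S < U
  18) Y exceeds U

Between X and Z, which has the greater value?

Link the given pairs in sequence: X < W; W < V; V < T; T < Q; Q < R; R < Z.
Chaining these gives X < W < V < T < Q < R < Z.
So X < Z; Z is the larger of the two.

Z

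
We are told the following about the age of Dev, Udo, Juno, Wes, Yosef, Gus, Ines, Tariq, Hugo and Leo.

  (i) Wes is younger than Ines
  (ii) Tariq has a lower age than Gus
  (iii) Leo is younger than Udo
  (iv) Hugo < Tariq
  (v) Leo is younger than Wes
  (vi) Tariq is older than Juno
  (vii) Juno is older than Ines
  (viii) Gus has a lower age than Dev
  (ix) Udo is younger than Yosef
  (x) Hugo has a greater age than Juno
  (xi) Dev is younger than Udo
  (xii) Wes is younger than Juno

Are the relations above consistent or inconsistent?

consistent

The single ordering Leo < Wes < Ines < Juno < Hugo < Tariq < Gus < Dev < Udo < Yosef satisfies every listed relation, so no contradiction arises.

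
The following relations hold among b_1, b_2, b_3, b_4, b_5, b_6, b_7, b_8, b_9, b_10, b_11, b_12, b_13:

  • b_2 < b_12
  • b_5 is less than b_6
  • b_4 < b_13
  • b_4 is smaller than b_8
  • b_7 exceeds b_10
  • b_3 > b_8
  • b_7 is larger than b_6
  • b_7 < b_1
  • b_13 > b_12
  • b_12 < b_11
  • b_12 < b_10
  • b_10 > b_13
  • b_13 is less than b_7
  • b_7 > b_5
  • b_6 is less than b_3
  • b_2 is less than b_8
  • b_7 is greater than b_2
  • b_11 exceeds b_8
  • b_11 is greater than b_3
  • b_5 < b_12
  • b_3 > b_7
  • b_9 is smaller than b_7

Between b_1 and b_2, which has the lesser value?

b_2 < b_12 and b_12 < b_13 give b_2 < b_13.
Then b_13 < b_10 extends the chain to b_10.
With b_10 < b_7: b_2 < b_12 < b_13 < b_10 < b_7.
With b_7 < b_1: b_2 < b_12 < b_13 < b_10 < b_7 < b_1.
So b_2 < b_1; b_2 is the smaller of the two.

b_2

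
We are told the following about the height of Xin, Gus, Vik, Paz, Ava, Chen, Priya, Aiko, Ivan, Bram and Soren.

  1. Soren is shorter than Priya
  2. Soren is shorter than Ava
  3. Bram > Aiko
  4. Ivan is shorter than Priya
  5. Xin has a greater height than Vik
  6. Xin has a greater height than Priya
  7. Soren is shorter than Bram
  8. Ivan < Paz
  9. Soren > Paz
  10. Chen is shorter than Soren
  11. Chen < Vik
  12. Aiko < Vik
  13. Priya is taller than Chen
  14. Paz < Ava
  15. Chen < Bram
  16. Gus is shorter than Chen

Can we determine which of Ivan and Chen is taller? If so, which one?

undetermined

Following every chain through Ivan: above Ivan we get Paz, Soren, Ava, Bram, Priya, Xin.
Chen is not reached, and no chain runs the other way from Chen to Ivan.
So the given relations leave the order of Ivan and Chen undetermined.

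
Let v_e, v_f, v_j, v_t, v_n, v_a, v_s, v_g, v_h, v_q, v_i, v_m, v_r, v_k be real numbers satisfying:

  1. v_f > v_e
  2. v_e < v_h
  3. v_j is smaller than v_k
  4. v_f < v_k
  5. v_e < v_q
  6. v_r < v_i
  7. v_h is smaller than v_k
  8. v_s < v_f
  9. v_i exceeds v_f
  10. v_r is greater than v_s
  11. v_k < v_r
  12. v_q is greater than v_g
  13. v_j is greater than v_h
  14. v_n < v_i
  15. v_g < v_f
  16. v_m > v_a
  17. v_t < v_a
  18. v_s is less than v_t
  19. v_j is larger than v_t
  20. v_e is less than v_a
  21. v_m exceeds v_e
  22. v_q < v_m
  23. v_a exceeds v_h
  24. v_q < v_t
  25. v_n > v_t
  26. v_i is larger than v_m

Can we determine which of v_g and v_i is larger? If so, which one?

The relevant relations are v_g < v_q; v_q < v_t; v_t < v_j; v_j < v_k; v_k < v_r; v_r < v_i.
Together: v_g < v_q < v_t < v_j < v_k < v_r < v_i.
So v_i is larger.

v_i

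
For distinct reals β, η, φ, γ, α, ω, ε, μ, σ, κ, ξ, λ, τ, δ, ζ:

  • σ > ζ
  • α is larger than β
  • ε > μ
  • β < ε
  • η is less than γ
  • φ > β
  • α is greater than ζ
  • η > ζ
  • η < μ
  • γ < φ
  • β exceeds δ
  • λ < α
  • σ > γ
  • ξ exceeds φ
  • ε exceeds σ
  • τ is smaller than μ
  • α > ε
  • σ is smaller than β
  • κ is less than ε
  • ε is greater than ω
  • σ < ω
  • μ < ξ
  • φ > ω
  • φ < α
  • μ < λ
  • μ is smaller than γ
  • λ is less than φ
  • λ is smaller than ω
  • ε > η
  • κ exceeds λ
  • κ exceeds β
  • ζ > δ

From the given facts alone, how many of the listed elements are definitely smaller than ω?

8

Directly below ω: σ, λ.
One step further: ζ, μ, γ (5 so far).
One step further: δ, η, τ (8 so far).
No other element is forced below ω by the given relations, so the count is 8.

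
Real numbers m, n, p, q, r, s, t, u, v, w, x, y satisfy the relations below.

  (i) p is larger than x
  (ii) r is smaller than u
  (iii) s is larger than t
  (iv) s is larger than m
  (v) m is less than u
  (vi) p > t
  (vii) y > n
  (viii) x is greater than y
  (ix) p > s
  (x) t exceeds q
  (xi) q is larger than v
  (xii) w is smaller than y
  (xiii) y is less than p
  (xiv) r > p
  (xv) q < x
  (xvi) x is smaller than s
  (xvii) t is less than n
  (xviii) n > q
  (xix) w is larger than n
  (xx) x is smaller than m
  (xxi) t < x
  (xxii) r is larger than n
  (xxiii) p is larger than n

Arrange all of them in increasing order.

v < q < t < n < w < y < x < m < s < p < r < u

Each adjacent pair is fixed by a given relation: v < q; q < t; t < n; n < w; w < y; y < x; x < m; m < s; s < p; p < r; r < u. Chaining them end to end gives the full order.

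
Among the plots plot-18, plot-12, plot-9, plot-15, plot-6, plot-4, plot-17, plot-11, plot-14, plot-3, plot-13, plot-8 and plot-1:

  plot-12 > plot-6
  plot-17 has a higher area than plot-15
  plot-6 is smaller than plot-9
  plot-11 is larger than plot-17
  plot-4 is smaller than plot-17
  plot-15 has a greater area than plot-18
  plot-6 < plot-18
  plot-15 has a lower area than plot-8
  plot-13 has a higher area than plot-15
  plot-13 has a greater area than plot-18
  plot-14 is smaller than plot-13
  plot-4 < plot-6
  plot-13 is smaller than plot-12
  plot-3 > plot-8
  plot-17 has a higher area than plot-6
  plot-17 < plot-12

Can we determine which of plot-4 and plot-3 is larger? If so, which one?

plot-4 < plot-6 and plot-6 < plot-18 give plot-4 < plot-18.
Then plot-18 < plot-15 extends the chain to plot-15.
Then plot-15 < plot-8 extends the chain to plot-8.
Then plot-8 < plot-3 extends the chain to plot-3.
So plot-3 is larger.

plot-3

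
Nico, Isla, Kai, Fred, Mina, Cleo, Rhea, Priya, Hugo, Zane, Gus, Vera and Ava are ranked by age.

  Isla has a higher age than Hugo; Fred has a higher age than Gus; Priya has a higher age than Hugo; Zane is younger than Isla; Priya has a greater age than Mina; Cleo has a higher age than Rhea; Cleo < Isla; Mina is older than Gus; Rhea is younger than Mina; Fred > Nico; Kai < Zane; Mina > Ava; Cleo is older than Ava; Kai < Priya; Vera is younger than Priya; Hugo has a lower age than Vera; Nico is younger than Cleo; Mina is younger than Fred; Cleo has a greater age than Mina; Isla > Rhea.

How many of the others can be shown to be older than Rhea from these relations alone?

The elements the relations force above Rhea are Mina, Priya, Fred, Cleo, Isla — no chain reaches any other.
That is 5.

5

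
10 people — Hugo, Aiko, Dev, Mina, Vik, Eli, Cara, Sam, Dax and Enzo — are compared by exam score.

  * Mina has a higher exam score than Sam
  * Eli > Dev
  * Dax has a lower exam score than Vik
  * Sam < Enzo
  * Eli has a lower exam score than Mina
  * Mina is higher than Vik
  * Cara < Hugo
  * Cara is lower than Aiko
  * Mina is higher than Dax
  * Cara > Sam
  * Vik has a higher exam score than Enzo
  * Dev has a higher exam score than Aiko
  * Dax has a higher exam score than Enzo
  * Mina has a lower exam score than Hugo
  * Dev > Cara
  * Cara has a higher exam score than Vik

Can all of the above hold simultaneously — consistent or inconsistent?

The single ordering Sam < Enzo < Dax < Vik < Cara < Aiko < Dev < Eli < Mina < Hugo satisfies every listed relation, so no contradiction arises.

consistent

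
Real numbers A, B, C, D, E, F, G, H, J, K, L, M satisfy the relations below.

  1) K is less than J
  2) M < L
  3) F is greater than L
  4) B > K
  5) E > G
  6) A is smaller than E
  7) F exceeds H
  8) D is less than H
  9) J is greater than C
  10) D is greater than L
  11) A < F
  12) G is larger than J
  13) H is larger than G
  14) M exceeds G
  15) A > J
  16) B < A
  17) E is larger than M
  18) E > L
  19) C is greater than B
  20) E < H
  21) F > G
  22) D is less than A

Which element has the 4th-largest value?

Chaining the given pairs: K < B < C < J < G < M < L < D < A < E < H < F.
Counting 4 from the largest end gives A.

A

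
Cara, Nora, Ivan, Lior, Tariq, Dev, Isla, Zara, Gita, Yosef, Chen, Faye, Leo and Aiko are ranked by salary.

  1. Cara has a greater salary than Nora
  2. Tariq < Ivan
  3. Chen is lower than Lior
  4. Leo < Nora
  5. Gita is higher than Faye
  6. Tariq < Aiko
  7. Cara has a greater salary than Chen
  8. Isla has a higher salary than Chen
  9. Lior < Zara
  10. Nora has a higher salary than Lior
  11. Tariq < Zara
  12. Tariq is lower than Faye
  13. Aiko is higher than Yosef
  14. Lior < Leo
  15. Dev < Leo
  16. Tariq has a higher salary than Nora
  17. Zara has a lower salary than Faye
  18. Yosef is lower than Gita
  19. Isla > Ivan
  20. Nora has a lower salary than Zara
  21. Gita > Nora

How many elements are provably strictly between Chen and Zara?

4

Chaining upward from Chen reaches: Lior, Leo, Nora, Cara, Tariq, Ivan, Aiko, Faye, Isla, Gita.
Chaining downward from Zara reaches: Dev, Lior, Leo, Nora, Tariq.
Strictly between Chen and Zara are those in both lists: Lior, Leo, Nora, Tariq — 4 elements.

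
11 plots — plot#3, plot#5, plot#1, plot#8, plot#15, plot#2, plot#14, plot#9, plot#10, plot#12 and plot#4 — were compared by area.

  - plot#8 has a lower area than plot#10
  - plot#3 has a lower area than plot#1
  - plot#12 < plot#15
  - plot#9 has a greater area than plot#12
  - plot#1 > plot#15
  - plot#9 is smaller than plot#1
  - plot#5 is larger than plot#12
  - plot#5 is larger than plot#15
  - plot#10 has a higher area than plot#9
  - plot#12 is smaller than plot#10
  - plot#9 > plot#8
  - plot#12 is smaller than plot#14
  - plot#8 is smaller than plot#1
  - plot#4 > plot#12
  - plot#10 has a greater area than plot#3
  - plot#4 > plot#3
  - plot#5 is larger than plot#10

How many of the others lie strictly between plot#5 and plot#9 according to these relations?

1

Chaining upward from plot#9 reaches: plot#1, plot#10.
Chaining downward from plot#5 reaches: plot#8, plot#12, plot#3, plot#15, plot#10.
Strictly between plot#9 and plot#5 are those in both lists: plot#10 — 1 element.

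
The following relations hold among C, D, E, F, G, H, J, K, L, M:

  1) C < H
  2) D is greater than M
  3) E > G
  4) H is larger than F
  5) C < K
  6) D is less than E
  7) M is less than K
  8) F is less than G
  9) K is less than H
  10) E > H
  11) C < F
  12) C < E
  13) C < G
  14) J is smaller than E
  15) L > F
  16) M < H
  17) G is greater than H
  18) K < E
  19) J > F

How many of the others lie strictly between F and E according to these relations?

The relations place F below E. An element lies strictly between them when it is forced above F and also forced below E.
Above F: {L, H, J, G}. Below E: {C, M, K, H, D, J, G}.
Intersection: {H, J, G} — 3.

3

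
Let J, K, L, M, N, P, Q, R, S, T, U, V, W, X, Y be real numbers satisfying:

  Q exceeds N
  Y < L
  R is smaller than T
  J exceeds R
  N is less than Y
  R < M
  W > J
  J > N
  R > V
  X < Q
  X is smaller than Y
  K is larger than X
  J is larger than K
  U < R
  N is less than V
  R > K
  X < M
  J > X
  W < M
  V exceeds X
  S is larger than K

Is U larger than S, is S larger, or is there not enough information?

Following every chain through U: above U we get R, J, W, M, T.
S is not reached, and no chain runs the other way from S to U.
So the given relations leave the order of U and S undetermined.

undetermined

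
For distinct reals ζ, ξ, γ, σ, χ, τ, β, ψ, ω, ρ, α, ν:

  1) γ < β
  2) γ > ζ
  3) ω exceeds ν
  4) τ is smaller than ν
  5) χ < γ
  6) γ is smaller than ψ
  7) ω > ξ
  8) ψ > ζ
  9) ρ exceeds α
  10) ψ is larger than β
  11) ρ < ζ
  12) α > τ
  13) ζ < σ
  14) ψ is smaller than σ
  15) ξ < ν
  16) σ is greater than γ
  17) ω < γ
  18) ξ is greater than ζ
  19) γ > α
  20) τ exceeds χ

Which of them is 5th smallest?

The consecutive relations fix a unique order: χ < τ < α < ρ < ζ < ξ < ν < ω < γ < β < ψ < σ.
The 5th smallest is ζ.

ζ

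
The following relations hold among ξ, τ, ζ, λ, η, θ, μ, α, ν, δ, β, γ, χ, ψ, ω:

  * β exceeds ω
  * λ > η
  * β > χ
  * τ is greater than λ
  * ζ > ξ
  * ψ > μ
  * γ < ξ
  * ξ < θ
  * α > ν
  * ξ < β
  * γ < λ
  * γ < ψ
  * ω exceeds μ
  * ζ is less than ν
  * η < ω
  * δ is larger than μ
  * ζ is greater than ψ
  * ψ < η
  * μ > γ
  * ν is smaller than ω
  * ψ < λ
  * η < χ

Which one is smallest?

Chaining upward from γ: directly above it, μ, ξ, ψ, λ; then δ, η, ζ, ω, θ, τ, β; then ν, χ; then α.
That covers every other element, and nothing is given below γ, so γ is the smallest.

γ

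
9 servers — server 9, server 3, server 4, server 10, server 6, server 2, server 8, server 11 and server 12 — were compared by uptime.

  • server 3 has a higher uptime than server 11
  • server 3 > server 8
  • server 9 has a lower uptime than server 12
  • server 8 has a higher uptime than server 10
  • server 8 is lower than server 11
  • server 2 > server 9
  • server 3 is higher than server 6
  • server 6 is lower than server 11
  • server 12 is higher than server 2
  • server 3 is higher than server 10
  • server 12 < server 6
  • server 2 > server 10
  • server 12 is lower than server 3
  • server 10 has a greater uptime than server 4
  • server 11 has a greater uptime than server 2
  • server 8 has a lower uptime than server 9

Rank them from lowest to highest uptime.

server 4 < server 10 < server 8 < server 9 < server 2 < server 12 < server 6 < server 11 < server 3

Each adjacent pair is fixed by a given relation: server 4 < server 10; server 10 < server 8; server 8 < server 9; server 9 < server 2; server 2 < server 12; server 12 < server 6; server 6 < server 11; server 11 < server 3. Chaining them end to end gives the full order.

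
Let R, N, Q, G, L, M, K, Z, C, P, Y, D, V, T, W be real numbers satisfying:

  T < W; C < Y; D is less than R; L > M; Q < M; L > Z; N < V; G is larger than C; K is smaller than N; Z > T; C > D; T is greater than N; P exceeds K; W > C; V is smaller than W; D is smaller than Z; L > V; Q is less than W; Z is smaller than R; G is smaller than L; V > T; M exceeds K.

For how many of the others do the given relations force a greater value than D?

7

From D the given relations immediately reach Z, C, R.
From those, Y, G, W, L — 7 in total.
No other element is forced above D by the given relations, so the count is 7.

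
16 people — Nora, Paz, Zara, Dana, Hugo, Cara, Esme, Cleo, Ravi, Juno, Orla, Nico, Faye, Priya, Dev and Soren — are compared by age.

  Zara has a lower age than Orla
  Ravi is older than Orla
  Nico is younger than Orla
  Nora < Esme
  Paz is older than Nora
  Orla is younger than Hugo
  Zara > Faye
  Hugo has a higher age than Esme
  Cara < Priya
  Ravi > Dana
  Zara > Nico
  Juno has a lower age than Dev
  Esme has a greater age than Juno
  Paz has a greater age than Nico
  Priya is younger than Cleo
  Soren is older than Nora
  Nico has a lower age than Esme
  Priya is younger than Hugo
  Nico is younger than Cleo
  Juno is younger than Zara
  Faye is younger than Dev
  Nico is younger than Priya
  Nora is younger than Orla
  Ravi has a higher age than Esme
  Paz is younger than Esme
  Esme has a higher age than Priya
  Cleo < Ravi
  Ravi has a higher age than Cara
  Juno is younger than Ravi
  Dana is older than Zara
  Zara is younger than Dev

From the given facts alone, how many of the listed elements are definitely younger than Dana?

4

From Dana the given relations immediately reach Zara.
From those, Juno, Nico, Faye — 4 in total.
Nothing else is reachable below Dana; 4 in all.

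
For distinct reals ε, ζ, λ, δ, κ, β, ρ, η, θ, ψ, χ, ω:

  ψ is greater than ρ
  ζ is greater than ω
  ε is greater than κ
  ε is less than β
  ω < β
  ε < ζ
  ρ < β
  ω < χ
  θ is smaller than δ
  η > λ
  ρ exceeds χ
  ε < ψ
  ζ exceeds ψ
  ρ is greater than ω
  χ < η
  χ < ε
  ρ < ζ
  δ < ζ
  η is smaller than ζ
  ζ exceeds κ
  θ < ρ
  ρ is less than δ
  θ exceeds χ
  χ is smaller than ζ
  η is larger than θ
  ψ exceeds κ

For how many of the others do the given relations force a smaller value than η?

Directly below η: λ, χ, θ.
One step further: ω (4 so far).
No other element is forced below η by the given relations, so the count is 4.

4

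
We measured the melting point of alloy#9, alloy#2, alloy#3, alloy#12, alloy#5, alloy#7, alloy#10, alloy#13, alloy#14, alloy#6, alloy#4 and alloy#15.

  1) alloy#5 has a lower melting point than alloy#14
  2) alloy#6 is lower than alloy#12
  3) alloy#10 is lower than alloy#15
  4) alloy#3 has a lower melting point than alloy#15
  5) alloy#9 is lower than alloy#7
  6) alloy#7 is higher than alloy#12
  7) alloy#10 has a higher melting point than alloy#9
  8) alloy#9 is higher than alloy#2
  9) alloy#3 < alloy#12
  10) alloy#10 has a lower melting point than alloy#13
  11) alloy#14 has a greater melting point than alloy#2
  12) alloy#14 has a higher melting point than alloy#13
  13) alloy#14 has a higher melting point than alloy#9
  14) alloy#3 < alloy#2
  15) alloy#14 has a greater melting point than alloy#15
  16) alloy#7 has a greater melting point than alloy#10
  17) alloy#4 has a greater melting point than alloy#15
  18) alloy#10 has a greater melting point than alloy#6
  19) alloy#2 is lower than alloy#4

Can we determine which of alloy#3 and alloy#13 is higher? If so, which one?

alloy#13

alloy#3 < alloy#2 and alloy#2 < alloy#9 give alloy#3 < alloy#9.
Then alloy#9 < alloy#10 extends the chain to alloy#10.
With alloy#10 < alloy#13: alloy#3 < alloy#2 < alloy#9 < alloy#10 < alloy#13.
So alloy#13 is higher.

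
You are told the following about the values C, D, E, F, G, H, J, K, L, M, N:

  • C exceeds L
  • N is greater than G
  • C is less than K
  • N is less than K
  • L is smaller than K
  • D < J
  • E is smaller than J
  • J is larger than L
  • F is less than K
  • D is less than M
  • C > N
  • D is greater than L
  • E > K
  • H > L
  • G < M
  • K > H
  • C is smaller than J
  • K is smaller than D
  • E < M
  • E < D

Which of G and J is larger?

J

Link the given pairs in sequence: G < N; N < K; K < E; E < D; D < J.
Together: G < N < K < E < D < J.
So G < J; J is the larger of the two.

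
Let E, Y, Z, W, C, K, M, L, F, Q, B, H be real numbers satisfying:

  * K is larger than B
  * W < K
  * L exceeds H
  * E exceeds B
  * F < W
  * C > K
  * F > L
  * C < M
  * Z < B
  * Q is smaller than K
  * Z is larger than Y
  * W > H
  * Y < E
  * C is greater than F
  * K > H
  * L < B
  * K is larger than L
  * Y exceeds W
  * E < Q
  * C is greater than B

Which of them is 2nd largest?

Piecing the relations together gives one ordering: H < L < F < W < Y < Z < B < E < Q < K < C < M.
The 2nd largest is C.

C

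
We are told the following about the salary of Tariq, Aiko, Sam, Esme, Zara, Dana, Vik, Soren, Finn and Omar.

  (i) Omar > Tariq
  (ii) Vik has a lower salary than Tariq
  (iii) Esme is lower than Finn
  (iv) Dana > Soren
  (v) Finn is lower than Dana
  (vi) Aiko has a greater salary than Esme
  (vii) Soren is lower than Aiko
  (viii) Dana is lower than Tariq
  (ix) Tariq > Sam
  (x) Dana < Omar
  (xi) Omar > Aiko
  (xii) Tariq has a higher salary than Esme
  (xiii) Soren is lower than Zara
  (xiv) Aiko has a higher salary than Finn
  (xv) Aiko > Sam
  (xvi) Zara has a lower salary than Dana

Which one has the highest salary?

Omar

Soren is not greatest since Soren < Zara; Zara is not greatest since Zara < Dana; Esme is not greatest since Esme < Finn; Finn is not greatest since Finn < Dana; Sam is not greatest since Sam < Aiko; Vik is not greatest since Vik < Tariq; Aiko is not greatest since Aiko < Omar; Dana is not greatest since Dana < Omar; Tariq is not greatest since Tariq < Omar.
Only Omar has nothing above it, so Omar is the highest salary.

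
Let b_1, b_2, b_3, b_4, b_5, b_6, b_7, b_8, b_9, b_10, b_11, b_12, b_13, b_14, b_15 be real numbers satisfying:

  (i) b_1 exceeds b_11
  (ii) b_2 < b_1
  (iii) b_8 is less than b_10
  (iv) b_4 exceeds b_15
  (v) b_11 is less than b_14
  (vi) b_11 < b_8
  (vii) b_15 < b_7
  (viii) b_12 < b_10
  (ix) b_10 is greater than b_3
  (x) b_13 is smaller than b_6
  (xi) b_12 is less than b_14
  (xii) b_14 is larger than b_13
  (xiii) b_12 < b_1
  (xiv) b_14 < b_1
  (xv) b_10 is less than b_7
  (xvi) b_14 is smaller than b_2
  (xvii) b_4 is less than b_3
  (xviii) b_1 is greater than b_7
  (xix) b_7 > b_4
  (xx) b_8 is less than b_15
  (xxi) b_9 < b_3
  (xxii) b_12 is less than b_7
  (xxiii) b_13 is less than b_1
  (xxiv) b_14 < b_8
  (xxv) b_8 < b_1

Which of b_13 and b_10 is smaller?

b_13 < b_14 and b_14 < b_8 give b_13 < b_8.
With b_8 < b_15: b_13 < b_14 < b_8 < b_15.
With b_15 < b_4: b_13 < b_14 < b_8 < b_15 < b_4.
Then b_4 < b_3 extends the chain to b_3.
Then b_3 < b_10 extends the chain to b_10.
So b_13 < b_10; b_13 is the smaller of the two.

b_13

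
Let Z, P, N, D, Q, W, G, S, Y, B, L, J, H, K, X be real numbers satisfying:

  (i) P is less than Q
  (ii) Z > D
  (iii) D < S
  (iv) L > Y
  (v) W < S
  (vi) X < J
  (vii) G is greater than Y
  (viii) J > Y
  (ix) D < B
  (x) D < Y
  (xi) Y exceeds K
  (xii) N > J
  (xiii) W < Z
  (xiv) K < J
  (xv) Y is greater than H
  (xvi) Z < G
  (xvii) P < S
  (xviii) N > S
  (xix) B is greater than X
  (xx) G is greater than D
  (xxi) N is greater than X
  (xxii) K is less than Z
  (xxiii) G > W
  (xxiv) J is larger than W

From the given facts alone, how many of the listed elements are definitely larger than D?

8

From D the given relations immediately reach Y, S, B, Z, G.
From those, L, J, N — 8 in total.
No other element is forced above D by the given relations, so the count is 8.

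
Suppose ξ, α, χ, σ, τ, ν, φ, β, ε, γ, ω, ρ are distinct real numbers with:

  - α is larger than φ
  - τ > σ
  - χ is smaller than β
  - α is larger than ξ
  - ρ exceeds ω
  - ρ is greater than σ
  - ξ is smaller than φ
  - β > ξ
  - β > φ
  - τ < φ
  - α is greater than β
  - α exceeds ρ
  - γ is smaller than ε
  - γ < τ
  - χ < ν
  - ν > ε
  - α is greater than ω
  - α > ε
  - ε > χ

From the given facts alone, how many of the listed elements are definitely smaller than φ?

4

Directly below φ: ξ, τ.
One step further: σ, γ (4 so far).
Nothing else is reachable below φ; 4 in all.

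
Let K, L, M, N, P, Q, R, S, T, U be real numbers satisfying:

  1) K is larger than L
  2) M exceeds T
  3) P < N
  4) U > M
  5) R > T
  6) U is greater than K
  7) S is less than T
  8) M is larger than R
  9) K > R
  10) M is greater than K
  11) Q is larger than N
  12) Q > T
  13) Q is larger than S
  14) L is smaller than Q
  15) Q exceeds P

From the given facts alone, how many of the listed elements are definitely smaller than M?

From M the given relations immediately reach T, R, K.
From those, S, L — 5 in total.
No other element is forced below M by the given relations, so the count is 5.

5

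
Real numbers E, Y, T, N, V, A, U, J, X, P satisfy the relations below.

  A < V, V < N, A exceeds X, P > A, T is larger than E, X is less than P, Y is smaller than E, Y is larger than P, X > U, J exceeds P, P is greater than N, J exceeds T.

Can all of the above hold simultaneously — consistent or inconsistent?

consistent

Every relation is compatible with U < X < A < V < N < P < Y < E < T < J; the set is consistent.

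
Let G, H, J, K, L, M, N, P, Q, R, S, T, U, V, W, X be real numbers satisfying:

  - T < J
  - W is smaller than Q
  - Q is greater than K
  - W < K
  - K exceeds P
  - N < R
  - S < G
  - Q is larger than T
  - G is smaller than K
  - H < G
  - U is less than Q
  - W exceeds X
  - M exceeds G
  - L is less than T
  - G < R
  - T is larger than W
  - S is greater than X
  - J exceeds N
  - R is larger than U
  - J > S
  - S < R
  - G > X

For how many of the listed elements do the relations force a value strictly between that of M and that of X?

Chaining upward from X reaches: W, T, S, G, K, J, Q, R.
Chaining downward from M reaches: S, H, G.
Strictly between X and M are those in both lists: S, G — 2 elements.

2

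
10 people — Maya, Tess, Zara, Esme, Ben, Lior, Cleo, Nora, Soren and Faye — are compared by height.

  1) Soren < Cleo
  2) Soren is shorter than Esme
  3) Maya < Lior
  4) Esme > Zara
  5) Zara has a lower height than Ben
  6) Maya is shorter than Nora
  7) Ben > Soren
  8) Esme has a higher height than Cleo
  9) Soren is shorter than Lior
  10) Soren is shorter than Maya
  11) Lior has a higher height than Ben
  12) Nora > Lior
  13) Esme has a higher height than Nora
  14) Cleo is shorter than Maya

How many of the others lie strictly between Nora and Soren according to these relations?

The relations place Soren below Nora. An element lies strictly between them when it is forced above Soren and also forced below Nora.
Above Soren: {Cleo, Ben, Maya, Lior, Esme}. Below Nora: {Cleo, Zara, Ben, Maya, Lior}.
Intersection: {Cleo, Ben, Maya, Lior} — 4.

4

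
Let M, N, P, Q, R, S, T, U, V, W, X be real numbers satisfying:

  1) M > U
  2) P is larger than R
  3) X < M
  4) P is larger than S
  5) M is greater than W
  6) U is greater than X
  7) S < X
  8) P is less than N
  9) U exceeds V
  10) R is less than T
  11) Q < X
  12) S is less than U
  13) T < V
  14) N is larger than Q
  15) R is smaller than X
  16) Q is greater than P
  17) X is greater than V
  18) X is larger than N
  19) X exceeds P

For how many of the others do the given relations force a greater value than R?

8

Directly above R: T, P, X.
One step further: V, Q, N, U, M (8 so far).
Nothing else is reachable above R; 8 in all.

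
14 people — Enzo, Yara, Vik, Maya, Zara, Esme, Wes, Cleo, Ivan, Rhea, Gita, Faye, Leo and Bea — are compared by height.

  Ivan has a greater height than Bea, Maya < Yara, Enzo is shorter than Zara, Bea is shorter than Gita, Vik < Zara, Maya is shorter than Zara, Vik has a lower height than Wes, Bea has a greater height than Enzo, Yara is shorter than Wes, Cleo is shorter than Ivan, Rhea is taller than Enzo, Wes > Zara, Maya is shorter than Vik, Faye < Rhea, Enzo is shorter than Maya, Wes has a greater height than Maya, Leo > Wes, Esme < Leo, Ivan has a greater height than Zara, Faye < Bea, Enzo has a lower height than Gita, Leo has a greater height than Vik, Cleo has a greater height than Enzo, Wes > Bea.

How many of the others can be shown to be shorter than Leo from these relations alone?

Directly below Leo: Esme, Vik, Wes.
One step further: Maya, Yara, Bea, Zara (7 so far).
One step further: Faye, Enzo (9 so far).
No other element is forced below Leo by the given relations, so the count is 9.

9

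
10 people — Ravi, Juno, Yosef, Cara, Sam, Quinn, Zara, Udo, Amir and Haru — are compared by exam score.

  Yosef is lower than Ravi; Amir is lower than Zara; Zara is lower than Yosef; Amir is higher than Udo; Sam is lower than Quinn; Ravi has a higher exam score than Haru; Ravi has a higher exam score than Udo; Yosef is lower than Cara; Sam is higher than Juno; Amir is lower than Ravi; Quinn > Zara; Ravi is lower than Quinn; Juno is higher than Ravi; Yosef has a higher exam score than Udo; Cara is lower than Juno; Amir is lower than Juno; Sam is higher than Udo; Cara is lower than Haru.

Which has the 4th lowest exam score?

Yosef

Chaining the given pairs: Udo < Amir < Zara < Yosef < Cara < Haru < Ravi < Juno < Sam < Quinn.
Counting 4 from the smallest end gives Yosef.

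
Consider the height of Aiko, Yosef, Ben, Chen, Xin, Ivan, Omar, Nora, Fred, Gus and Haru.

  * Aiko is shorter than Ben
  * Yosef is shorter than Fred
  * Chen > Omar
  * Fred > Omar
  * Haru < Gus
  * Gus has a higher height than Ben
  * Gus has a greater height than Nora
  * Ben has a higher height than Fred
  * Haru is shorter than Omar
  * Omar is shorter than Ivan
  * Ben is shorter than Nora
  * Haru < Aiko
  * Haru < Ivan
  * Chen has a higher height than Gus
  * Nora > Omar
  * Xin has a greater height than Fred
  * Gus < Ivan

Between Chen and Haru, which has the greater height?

Chen

Chaining the given relations: Haru < Omar < Fred < Ben < Nora < Gus < Chen.
So Haru < Chen; Chen is the taller of the two.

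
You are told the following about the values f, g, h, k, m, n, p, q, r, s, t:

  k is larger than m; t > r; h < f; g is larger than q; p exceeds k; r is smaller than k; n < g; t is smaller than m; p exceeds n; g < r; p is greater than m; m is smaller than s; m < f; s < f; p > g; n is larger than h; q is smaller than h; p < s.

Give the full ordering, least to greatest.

Each adjacent pair is fixed by a given relation: q < h; h < n; n < g; g < r; r < t; t < m; m < k; k < p; p < s; s < f. Chaining them end to end gives the full order.

q < h < n < g < r < t < m < k < p < s < f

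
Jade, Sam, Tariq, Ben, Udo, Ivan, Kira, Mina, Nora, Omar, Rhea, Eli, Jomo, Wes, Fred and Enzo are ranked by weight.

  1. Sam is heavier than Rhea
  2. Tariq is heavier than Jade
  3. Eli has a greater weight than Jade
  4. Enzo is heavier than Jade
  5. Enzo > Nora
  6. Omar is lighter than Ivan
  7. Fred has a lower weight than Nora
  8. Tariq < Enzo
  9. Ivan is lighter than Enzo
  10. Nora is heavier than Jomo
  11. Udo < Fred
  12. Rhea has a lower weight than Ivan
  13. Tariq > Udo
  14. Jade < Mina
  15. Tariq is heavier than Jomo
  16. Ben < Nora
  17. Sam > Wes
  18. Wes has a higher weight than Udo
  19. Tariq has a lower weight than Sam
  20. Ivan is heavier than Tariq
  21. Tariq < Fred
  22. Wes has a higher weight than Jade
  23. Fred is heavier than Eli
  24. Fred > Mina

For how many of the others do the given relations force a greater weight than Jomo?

6

The elements the relations force above Jomo are Tariq, Fred, Nora, Ivan, Enzo, Sam — no chain reaches any other.
That is 6.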